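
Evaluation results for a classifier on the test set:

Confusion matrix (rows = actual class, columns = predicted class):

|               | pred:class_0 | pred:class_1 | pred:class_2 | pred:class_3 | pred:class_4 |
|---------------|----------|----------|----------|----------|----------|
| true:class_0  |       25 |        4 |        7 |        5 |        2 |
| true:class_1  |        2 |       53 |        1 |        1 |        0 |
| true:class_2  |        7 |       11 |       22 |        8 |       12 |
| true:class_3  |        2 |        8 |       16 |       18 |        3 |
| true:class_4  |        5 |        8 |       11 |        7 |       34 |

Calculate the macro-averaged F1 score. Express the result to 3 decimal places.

0.546

Per-class F1 score (2·TP/(2·TP+FP+FN)):
  class_0: TP=25, FP=2+7+2+5=16, FN=4+7+5+2=18 → 50/84 = 0.5952
  class_1: TP=53, FP=4+11+8+8=31, FN=2+1+1+0=4 → 106/141 = 0.7518
  class_2: TP=22, FP=7+1+16+11=35, FN=7+11+8+12=38 → 44/117 = 0.3761
  class_3: TP=18, FP=5+1+8+7=21, FN=2+8+16+3=29 → 36/86 = 0.4186
  class_4: TP=34, FP=2+0+12+3=17, FN=5+8+11+7=31 → 68/116 = 0.5862
Macro-F1 score = mean = (0.5952 + 0.7518 + 0.3761 + 0.4186 + 0.5862) / 5 = 0.546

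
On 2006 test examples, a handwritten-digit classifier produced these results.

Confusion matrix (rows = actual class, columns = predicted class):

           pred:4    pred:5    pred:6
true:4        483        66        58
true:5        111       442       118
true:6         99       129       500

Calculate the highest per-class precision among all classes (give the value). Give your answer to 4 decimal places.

0.7396

Per-class precision (TP/(TP+FP)):
  4: TP=483, FP=111+99=210 → 483/693 = 0.69697
  5: TP=442, FP=66+129=195 → 442/637 = 0.69388
  6: TP=500, FP=58+118=176 → 500/676 = 0.73964
Highest is class '6' with precision = 0.7396.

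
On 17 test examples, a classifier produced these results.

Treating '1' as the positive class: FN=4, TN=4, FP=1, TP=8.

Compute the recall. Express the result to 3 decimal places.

0.667

Recall = TP/(TP+FN) = 8/(8+4) = 8/12 = 0.667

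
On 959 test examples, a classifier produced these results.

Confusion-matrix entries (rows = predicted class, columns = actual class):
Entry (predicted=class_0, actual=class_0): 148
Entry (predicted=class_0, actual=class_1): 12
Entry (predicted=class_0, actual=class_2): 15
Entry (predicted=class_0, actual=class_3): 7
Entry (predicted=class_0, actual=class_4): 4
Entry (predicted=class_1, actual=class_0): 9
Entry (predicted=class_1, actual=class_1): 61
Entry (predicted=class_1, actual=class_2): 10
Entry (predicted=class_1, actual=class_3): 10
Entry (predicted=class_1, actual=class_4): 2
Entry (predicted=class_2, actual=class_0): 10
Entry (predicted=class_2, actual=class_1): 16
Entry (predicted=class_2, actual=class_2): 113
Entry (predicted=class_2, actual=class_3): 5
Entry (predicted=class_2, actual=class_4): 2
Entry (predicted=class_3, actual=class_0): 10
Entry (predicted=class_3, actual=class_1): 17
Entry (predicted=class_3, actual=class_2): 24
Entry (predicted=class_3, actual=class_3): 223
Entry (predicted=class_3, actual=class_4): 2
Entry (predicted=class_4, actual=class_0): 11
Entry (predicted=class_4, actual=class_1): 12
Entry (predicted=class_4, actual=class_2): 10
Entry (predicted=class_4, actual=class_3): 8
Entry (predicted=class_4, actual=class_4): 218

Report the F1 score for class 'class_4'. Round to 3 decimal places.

0.895

Treat 'class_4' as positive and all other classes as negative.
F1 score = 2·TP/(2·TP+FP+FN).
class_4: TP=218, FP=11+12+10+8=41, FN=4+2+2+2=10 → 436/487 = 0.8953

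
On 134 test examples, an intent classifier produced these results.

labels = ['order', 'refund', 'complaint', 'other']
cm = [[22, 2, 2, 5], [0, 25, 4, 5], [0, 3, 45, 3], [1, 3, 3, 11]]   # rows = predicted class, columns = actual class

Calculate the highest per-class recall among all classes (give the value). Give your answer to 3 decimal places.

Per-class recall (TP/(TP+FN)):
  order: TP=22, FN=0+0+1=1 → 22/23 = 0.9565
  refund: TP=25, FN=2+3+3=8 → 25/33 = 0.7576
  complaint: TP=45, FN=2+4+3=9 → 45/54 = 0.8333
  other: TP=11, FN=5+5+3=13 → 11/24 = 0.4583
Highest is class 'order' with recall = 0.957.

0.957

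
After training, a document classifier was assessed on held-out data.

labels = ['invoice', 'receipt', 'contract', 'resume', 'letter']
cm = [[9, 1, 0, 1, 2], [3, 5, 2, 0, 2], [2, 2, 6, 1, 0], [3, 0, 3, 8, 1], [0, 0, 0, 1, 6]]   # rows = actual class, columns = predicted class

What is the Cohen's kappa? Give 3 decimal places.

0.481

Observed agreement pₒ = trace/N = 34/58 = 0.5862
Expected agreement pₑ = Σ (rowᵢ·colᵢ)/N² = (13·17 + 12·8 + 11·11 + 15·11 + 7·11)/58² = 0.2021
κ = (pₒ − pₑ)/(1 − pₑ) = (0.5862 − 0.2021)/(1 − 0.2021) = 0.481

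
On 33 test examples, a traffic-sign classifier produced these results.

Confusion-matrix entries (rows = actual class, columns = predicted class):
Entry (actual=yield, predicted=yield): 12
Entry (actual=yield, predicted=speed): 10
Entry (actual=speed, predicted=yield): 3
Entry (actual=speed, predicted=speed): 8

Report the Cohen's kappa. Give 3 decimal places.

Observed agreement pₒ = trace/N = 20/33 = 0.6061
Expected agreement pₑ = Σ (rowᵢ·colᵢ)/N² = (22·15 + 11·18)/33² = 0.4848
κ = (pₒ − pₑ)/(1 − pₑ) = (0.6061 − 0.4848)/(1 − 0.4848) = 0.235

0.235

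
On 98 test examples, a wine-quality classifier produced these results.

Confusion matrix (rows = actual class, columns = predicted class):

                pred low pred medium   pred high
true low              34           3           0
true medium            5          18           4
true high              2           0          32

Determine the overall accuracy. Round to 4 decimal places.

0.8571

Accuracy = trace / total = (34+18+32=84) / 98 = 84/98 = 0.8571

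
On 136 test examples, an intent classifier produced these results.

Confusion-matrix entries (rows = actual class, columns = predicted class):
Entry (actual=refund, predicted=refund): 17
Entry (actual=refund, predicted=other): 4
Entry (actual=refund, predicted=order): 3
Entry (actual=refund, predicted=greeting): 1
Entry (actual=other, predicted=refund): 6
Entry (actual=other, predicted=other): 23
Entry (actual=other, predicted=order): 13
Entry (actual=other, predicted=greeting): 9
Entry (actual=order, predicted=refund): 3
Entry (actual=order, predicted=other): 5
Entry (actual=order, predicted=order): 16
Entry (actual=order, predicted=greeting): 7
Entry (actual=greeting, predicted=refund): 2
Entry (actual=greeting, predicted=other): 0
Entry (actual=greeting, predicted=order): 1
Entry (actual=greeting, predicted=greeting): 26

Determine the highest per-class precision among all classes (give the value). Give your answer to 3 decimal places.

0.719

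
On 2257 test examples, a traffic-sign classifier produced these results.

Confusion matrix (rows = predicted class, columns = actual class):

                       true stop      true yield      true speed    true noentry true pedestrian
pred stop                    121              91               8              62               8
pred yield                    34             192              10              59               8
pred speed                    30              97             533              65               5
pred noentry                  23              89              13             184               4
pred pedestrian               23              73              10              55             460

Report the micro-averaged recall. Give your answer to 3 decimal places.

0.660

Micro-averaging pools counts across classes: ΣTP=1490, ΣFP=767, ΣFN=767.
Micro-recall = TP/(TP+FN) on pooled counts = 0.660 (equals overall accuracy in single-label multiclass).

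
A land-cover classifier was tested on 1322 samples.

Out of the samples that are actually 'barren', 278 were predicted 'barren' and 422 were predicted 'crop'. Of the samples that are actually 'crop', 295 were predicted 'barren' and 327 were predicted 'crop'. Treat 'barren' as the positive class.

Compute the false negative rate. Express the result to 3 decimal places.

0.603

FNR = FN/(FN+TP) = 422/(422+278) = 0.603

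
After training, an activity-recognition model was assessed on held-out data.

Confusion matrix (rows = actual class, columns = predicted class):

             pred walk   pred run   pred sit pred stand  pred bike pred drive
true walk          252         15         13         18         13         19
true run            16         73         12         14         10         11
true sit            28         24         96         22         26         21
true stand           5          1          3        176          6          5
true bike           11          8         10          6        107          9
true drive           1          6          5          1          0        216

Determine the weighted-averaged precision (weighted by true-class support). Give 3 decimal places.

Per-class precision (TP/(TP+FP)):
  walk: TP=252, FP=16+28+5+11+1=61 → 252/313 = 0.8051
  run: TP=73, FP=15+24+1+8+6=54 → 73/127 = 0.5748
  sit: TP=96, FP=13+12+3+10+5=43 → 96/139 = 0.6906
  stand: TP=176, FP=18+14+22+6+1=61 → 176/237 = 0.7426
  bike: TP=107, FP=13+10+26+6+0=55 → 107/162 = 0.6605
  drive: TP=216, FP=19+11+21+5+9=65 → 216/281 = 0.7687
Weighted-precision = Σ (supportᵢ/N)·precisionᵢ with N=1259: (330/1259)·0.8051 + (136/1259)·0.5748 + (217/1259)·0.6906 + (196/1259)·0.7426 + (151/1259)·0.6605 + (229/1259)·0.7687 = 0.727

0.727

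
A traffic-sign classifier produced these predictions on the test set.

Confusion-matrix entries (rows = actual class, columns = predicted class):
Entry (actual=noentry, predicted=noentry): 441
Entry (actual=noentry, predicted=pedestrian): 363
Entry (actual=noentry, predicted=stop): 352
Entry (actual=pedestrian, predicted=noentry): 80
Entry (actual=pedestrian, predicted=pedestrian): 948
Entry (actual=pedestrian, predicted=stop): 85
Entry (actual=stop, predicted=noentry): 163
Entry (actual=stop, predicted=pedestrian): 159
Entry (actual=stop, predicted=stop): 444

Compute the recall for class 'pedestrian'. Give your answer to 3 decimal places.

0.852

Take TP from the diagonal, FP from the rest of the 'pedestrian' prediction marginal, FN from the rest of the 'pedestrian' actual marginal.
recall = TP/(TP+FN).
pedestrian: TP=948, FN=80+85=165 → 948/1113 = 0.8518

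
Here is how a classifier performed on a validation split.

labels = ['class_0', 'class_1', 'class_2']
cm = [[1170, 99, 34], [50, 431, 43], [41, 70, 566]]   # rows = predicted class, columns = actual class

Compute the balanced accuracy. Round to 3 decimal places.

0.842

Balanced accuracy = mean of per-class recall.
  class_0: recall = 1170/1261 = 0.9278
  class_1: recall = 431/600 = 0.7183
  class_2: recall = 566/643 = 0.8802
Mean = (0.9278 + 0.7183 + 0.8802) / 3 = 0.842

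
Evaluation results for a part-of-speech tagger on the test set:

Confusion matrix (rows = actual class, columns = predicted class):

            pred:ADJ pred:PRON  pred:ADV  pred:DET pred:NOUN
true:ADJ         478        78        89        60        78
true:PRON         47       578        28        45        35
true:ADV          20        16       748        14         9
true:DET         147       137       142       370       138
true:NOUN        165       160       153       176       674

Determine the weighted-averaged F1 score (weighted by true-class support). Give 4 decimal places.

Per-class F1 score (2·TP/(2·TP+FP+FN)):
  ADJ: TP=478, FP=47+20+147+165=379, FN=78+89+60+78=305 → 956/1640 = 0.58293
  PRON: TP=578, FP=78+16+137+160=391, FN=47+28+45+35=155 → 1156/1702 = 0.67920
  ADV: TP=748, FP=89+28+142+153=412, FN=20+16+14+9=59 → 1496/1967 = 0.76055
  DET: TP=370, FP=60+45+14+176=295, FN=147+137+142+138=564 → 740/1599 = 0.46279
  NOUN: TP=674, FP=78+35+9+138=260, FN=165+160+153+176=654 → 1348/2262 = 0.59593
Weighted-F1 score = Σ (supportᵢ/N)·F1 scoreᵢ with N=4585: (783/4585)·0.58293 + (733/4585)·0.67920 + (807/4585)·0.76055 + (934/4585)·0.46279 + (1328/4585)·0.59593 = 0.6089

0.6089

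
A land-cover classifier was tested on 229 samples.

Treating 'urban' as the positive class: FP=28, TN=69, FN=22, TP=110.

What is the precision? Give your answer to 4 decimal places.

0.7971

Precision = TP/(TP+FP) = 110/(110+28) = 110/138 = 0.7971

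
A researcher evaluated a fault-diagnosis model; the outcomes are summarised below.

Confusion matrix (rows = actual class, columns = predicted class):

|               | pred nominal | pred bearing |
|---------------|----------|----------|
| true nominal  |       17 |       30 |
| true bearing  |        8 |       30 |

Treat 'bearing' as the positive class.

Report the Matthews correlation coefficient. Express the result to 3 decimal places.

0.165

MCC = (TP·TN − FP·FN) / √((TP+FP)(TP+FN)(TN+FP)(TN+FN))
Numerator = 30·17 − 30·8 = 270
Denominator = √(60·38·47·25) = √2679000 = 1636.7651
MCC = 270 / 1636.7651 = 0.165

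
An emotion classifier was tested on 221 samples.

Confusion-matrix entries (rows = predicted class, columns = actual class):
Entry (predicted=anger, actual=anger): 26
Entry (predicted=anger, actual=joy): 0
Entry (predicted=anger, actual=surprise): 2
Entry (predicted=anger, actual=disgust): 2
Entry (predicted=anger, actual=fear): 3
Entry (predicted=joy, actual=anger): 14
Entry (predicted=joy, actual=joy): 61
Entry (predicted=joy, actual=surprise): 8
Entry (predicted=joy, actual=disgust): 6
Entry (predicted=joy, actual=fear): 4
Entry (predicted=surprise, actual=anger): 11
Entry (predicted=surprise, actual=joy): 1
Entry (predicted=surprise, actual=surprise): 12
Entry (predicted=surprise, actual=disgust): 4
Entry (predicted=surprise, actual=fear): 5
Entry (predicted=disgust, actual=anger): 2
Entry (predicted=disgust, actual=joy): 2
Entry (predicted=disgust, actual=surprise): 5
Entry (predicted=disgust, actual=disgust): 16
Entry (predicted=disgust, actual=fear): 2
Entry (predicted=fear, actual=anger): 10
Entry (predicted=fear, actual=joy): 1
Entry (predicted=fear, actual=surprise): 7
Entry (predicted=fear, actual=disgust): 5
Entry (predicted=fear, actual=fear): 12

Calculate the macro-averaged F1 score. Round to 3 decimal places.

0.520

Per-class F1 score (2·TP/(2·TP+FP+FN)):
  anger: TP=26, FP=0+2+2+3=7, FN=14+11+2+10=37 → 52/96 = 0.5417
  joy: TP=61, FP=14+8+6+4=32, FN=0+1+2+1=4 → 122/158 = 0.7722
  surprise: TP=12, FP=11+1+4+5=21, FN=2+8+5+7=22 → 24/67 = 0.3582
  disgust: TP=16, FP=2+2+5+2=11, FN=2+6+4+5=17 → 32/60 = 0.5333
  fear: TP=12, FP=10+1+7+5=23, FN=3+4+5+2=14 → 24/61 = 0.3934
Macro-F1 score = mean = (0.5417 + 0.7722 + 0.3582 + 0.5333 + 0.3934) / 5 = 0.520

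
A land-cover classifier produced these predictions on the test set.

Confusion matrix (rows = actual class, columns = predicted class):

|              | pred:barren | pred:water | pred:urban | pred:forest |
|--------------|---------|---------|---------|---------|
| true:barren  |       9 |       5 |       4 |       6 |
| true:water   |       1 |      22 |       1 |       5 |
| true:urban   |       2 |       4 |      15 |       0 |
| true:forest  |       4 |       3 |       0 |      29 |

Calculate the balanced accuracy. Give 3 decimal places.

0.663

Balanced accuracy = mean of per-class recall.
  barren: recall = 9/24 = 0.3750
  water: recall = 22/29 = 0.7586
  urban: recall = 15/21 = 0.7143
  forest: recall = 29/36 = 0.8056
Mean = (0.3750 + 0.7586 + 0.7143 + 0.8056) / 4 = 0.663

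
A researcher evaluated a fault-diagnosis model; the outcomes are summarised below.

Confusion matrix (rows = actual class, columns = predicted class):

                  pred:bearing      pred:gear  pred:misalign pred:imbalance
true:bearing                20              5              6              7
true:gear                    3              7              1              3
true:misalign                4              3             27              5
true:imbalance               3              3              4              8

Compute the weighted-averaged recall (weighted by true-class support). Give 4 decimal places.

Per-class recall (TP/(TP+FN)):
  bearing: TP=20, FN=5+6+7=18 → 20/38 = 0.52632
  gear: TP=7, FN=3+1+3=7 → 7/14 = 0.50000
  misalign: TP=27, FN=4+3+5=12 → 27/39 = 0.69231
  imbalance: TP=8, FN=3+3+4=10 → 8/18 = 0.44444
Weighted-recall = Σ (supportᵢ/N)·recallᵢ with N=109: (38/109)·0.52632 + (14/109)·0.50000 + (39/109)·0.69231 + (18/109)·0.44444 = 0.5688

0.5688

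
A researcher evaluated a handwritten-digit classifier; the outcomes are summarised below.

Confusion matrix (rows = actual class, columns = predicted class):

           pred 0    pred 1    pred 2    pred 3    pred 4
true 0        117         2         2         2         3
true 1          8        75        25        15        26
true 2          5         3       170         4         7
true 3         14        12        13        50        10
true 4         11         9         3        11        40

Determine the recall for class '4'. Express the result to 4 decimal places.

recall = TP/(TP+FN).
4: TP=40, FN=11+9+3+11=34 → 40/74 = 0.54054

0.5405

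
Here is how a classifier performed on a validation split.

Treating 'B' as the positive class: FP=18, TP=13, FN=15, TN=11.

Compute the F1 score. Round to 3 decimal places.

0.441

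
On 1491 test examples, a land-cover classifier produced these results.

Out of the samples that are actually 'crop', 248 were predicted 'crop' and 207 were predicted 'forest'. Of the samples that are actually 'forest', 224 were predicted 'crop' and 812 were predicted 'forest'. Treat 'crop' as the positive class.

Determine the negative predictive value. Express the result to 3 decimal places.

0.797

NPV = TN/(TN+FN) = 812/(812+207) = 0.797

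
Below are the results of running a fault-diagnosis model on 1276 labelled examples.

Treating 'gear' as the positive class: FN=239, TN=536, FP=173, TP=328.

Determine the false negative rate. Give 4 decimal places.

FNR = FN/(FN+TP) = 239/(239+328) = 0.4215

0.4215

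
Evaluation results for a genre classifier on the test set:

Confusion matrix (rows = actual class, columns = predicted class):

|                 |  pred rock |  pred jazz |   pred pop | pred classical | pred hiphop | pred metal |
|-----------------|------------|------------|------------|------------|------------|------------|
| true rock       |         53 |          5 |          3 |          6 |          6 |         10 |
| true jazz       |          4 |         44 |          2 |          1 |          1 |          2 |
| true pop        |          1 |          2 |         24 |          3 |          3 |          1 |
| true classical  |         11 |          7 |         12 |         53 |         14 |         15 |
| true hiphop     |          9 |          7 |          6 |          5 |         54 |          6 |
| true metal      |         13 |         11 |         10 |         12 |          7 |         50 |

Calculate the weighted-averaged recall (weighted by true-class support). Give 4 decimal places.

Per-class recall (TP/(TP+FN)):
  rock: TP=53, FN=5+3+6+6+10=30 → 53/83 = 0.63855
  jazz: TP=44, FN=4+2+1+1+2=10 → 44/54 = 0.81481
  pop: TP=24, FN=1+2+3+3+1=10 → 24/34 = 0.70588
  classical: TP=53, FN=11+7+12+14+15=59 → 53/112 = 0.47321
  hiphop: TP=54, FN=9+7+6+5+6=33 → 54/87 = 0.62069
  metal: TP=50, FN=13+11+10+12+7=53 → 50/103 = 0.48544
Weighted-recall = Σ (supportᵢ/N)·recallᵢ with N=473: (83/473)·0.63855 + (54/473)·0.81481 + (34/473)·0.70588 + (112/473)·0.47321 + (87/473)·0.62069 + (103/473)·0.48544 = 0.5877

0.5877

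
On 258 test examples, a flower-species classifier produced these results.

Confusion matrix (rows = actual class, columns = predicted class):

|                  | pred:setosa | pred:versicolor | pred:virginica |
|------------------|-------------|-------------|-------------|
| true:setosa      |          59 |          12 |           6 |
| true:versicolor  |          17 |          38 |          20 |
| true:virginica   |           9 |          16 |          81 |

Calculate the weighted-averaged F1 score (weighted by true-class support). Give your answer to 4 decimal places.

Per-class F1 score (2·TP/(2·TP+FP+FN)):
  setosa: TP=59, FP=17+9=26, FN=12+6=18 → 118/162 = 0.72840
  versicolor: TP=38, FP=12+16=28, FN=17+20=37 → 76/141 = 0.53901
  virginica: TP=81, FP=6+20=26, FN=9+16=25 → 162/213 = 0.76056
Weighted-F1 score = Σ (supportᵢ/N)·F1 scoreᵢ with N=258: (77/258)·0.72840 + (75/258)·0.53901 + (106/258)·0.76056 = 0.6866

0.6866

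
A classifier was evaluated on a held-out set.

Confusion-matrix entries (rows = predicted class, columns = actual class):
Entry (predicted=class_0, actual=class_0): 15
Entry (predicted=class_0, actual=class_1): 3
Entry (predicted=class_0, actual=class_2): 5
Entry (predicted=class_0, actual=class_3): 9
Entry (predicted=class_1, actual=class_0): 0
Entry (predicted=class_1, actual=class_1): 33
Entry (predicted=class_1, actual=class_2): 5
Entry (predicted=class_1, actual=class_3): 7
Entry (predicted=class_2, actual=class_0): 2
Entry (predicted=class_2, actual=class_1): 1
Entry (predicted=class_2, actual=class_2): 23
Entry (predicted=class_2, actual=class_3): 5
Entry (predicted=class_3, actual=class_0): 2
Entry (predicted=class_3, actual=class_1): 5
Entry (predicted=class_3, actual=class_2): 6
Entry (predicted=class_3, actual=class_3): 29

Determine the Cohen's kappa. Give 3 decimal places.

Observed agreement pₒ = trace/N = 100/150 = 0.6667
Expected agreement pₑ = Σ (rowᵢ·colᵢ)/N² = (19·32 + 42·45 + 39·31 + 50·42)/150² = 0.2581
κ = (pₒ − pₑ)/(1 − pₑ) = (0.6667 − 0.2581)/(1 − 0.2581) = 0.551

0.551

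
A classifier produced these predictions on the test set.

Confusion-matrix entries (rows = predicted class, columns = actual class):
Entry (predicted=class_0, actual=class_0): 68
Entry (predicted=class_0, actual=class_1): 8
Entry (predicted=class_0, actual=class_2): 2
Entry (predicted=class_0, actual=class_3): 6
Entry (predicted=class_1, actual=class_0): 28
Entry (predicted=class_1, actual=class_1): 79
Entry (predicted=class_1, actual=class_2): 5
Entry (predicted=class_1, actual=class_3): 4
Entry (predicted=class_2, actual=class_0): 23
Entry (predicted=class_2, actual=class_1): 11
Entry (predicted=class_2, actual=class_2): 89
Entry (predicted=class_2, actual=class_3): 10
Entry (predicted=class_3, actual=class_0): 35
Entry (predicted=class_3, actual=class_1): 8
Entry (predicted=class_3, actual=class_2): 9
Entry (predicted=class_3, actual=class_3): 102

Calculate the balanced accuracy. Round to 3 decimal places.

0.718

Balanced accuracy = mean of per-class recall.
  class_0: recall = 68/154 = 0.4416
  class_1: recall = 79/106 = 0.7453
  class_2: recall = 89/105 = 0.8476
  class_3: recall = 102/122 = 0.8361
Mean = (0.4416 + 0.7453 + 0.8476 + 0.8361) / 4 = 0.718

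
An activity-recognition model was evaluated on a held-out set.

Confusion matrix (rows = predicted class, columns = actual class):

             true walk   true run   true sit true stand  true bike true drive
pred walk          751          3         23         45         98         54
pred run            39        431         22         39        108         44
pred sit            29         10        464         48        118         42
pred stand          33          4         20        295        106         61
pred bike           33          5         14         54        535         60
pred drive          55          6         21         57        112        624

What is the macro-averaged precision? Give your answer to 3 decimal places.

Per-class precision (TP/(TP+FP)):
  walk: TP=751, FP=3+23+45+98+54=223 → 751/974 = 0.7710
  run: TP=431, FP=39+22+39+108+44=252 → 431/683 = 0.6310
  sit: TP=464, FP=29+10+48+118+42=247 → 464/711 = 0.6526
  stand: TP=295, FP=33+4+20+106+61=224 → 295/519 = 0.5684
  bike: TP=535, FP=33+5+14+54+60=166 → 535/701 = 0.7632
  drive: TP=624, FP=55+6+21+57+112=251 → 624/875 = 0.7131
Macro-precision = mean = (0.7710 + 0.6310 + 0.6526 + 0.5684 + 0.7632 + 0.7131) / 6 = 0.683

0.683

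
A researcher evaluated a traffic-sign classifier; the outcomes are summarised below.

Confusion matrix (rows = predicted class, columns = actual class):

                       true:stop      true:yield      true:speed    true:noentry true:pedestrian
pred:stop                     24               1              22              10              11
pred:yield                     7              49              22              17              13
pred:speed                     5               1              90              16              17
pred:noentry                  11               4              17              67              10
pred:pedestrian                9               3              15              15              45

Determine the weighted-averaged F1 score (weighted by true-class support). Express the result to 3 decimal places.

Per-class F1 score (2·TP/(2·TP+FP+FN)):
  stop: TP=24, FP=1+22+10+11=44, FN=7+5+11+9=32 → 48/124 = 0.3871
  yield: TP=49, FP=7+22+17+13=59, FN=1+1+4+3=9 → 98/166 = 0.5904
  speed: TP=90, FP=5+1+16+17=39, FN=22+22+17+15=76 → 180/295 = 0.6102
  noentry: TP=67, FP=11+4+17+10=42, FN=10+17+16+15=58 → 134/234 = 0.5726
  pedestrian: TP=45, FP=9+3+15+15=42, FN=11+13+17+10=51 → 90/183 = 0.4918
Weighted-F1 score = Σ (supportᵢ/N)·F1 scoreᵢ with N=501: (56/501)·0.3871 + (58/501)·0.5904 + (166/501)·0.6102 + (125/501)·0.5726 + (96/501)·0.4918 = 0.551

0.551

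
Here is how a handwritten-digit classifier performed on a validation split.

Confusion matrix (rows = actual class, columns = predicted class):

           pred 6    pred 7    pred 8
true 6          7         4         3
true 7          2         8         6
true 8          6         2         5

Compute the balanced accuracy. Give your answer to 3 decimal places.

Balanced accuracy = mean of per-class recall.
  6: recall = 7/14 = 0.5000
  7: recall = 8/16 = 0.5000
  8: recall = 5/13 = 0.3846
Mean = (0.5000 + 0.5000 + 0.3846) / 3 = 0.462

0.462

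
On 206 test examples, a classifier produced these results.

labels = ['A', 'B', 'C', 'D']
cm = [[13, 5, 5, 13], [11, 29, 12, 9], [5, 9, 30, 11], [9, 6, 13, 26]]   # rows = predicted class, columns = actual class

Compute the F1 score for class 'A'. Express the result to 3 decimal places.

0.351

F1 score = 2·TP/(2·TP+FP+FN).
A: TP=13, FP=5+5+13=23, FN=11+5+9=25 → 26/74 = 0.3514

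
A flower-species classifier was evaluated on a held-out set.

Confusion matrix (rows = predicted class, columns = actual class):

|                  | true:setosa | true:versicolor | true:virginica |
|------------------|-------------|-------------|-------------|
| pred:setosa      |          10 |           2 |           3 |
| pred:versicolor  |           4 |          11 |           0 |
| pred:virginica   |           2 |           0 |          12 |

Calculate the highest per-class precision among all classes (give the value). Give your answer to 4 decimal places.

0.8571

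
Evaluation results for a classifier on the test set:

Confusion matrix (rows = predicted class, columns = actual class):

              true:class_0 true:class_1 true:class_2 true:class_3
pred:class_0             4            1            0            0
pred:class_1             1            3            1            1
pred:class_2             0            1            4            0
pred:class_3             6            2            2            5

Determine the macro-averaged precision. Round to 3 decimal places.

Per-class precision (TP/(TP+FP)):
  class_0: TP=4, FP=1+0+0=1 → 4/5 = 0.8000
  class_1: TP=3, FP=1+1+1=3 → 3/6 = 0.5000
  class_2: TP=4, FP=0+1+0=1 → 4/5 = 0.8000
  class_3: TP=5, FP=6+2+2=10 → 5/15 = 0.3333
Macro-precision = mean = (0.8000 + 0.5000 + 0.8000 + 0.3333) / 4 = 0.608

0.608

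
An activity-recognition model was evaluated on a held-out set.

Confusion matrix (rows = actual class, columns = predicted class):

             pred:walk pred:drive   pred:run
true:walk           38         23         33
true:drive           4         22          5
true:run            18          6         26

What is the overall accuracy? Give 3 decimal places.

Accuracy = trace / total = (38+22+26=86) / 175 = 86/175 = 0.491

0.491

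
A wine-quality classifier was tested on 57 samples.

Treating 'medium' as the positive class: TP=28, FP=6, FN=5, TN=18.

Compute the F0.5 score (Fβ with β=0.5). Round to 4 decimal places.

Fβ = (1+β²)·TP / ((1+β²)·TP + β²·FN + FP), with β²=1/4
= 1.25·28 / (1.25·28 + 0.25·5 + 6) = 0.8284

0.8284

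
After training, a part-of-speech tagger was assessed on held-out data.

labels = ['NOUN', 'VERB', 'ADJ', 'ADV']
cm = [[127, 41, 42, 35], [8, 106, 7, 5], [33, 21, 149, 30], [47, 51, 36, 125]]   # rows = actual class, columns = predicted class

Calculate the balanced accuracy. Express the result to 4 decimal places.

Balanced accuracy = mean of per-class recall.
  NOUN: recall = 127/245 = 0.51837
  VERB: recall = 106/126 = 0.84127
  ADJ: recall = 149/233 = 0.63948
  ADV: recall = 125/259 = 0.48263
Mean = (0.51837 + 0.84127 + 0.63948 + 0.48263) / 4 = 0.6204

0.6204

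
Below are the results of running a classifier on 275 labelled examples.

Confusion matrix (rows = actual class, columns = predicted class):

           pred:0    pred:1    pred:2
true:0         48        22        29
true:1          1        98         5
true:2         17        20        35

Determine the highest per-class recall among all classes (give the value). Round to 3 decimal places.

0.942

Per-class recall (TP/(TP+FN)):
  0: TP=48, FN=22+29=51 → 48/99 = 0.4848
  1: TP=98, FN=1+5=6 → 98/104 = 0.9423
  2: TP=35, FN=17+20=37 → 35/72 = 0.4861
Highest is class '1' with recall = 0.942.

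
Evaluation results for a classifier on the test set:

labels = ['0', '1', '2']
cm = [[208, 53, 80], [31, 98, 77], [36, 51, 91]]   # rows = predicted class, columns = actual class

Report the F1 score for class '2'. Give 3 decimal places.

0.427

Take TP from the diagonal, FP from the rest of the '2' prediction marginal, FN from the rest of the '2' actual marginal.
F1 score = 2·TP/(2·TP+FP+FN).
2: TP=91, FP=36+51=87, FN=80+77=157 → 182/426 = 0.4272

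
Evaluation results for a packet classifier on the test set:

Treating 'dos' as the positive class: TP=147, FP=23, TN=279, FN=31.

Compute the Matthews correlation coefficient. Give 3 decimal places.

0.757

MCC = (TP·TN − FP·FN) / √((TP+FP)(TP+FN)(TN+FP)(TN+FN))
Numerator = 147·279 − 23·31 = 40300
Denominator = √(170·178·302·310) = √2832941200 = 53225.3812
MCC = 40300 / 53225.3812 = 0.757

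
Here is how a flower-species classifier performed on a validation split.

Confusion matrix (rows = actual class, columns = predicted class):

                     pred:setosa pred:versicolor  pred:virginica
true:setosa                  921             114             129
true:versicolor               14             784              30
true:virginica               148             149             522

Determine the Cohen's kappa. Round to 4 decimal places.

0.6853

Observed agreement pₒ = trace/N = 2227/2811 = 0.79224
Expected agreement pₑ = Σ (rowᵢ·colᵢ)/N² = (1164·1083 + 828·1047 + 819·681)/2811² = 0.33983
κ = (pₒ − pₑ)/(1 − pₑ) = (0.79224 − 0.33983)/(1 − 0.33983) = 0.6853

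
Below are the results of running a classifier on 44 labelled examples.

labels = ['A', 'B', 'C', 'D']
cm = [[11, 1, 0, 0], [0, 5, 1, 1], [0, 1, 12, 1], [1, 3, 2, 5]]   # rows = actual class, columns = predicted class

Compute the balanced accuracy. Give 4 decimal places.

0.7357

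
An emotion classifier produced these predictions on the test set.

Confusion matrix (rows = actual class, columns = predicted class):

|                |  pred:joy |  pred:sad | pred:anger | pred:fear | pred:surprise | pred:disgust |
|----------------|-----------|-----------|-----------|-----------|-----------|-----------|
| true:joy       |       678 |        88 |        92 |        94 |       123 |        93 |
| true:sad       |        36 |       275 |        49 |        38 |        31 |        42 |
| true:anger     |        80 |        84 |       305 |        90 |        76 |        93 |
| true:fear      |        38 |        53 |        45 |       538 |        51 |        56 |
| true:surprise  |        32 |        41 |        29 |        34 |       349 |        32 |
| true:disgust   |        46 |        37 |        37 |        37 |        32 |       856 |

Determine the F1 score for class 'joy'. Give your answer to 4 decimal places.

Treat 'joy' as positive and all other classes as negative.
F1 score = 2·TP/(2·TP+FP+FN).
joy: TP=678, FP=36+80+38+32+46=232, FN=88+92+94+123+93=490 → 1356/2078 = 0.65255

0.6526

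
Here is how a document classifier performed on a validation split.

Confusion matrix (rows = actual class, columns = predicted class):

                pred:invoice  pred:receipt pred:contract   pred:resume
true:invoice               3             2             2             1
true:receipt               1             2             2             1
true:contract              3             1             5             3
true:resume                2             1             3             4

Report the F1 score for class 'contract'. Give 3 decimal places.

F1 score = 2·TP/(2·TP+FP+FN).
contract: TP=5, FP=2+2+3=7, FN=3+1+3=7 → 10/24 = 0.4167

0.417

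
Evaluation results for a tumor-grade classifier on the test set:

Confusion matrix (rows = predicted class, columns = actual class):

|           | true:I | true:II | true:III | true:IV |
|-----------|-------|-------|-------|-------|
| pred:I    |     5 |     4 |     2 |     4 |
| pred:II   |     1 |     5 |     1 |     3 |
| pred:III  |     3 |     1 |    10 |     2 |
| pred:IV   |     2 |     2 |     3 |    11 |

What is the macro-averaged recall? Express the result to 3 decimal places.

Per-class recall (TP/(TP+FN)):
  I: TP=5, FN=1+3+2=6 → 5/11 = 0.4545
  II: TP=5, FN=4+1+2=7 → 5/12 = 0.4167
  III: TP=10, FN=2+1+3=6 → 10/16 = 0.6250
  IV: TP=11, FN=4+3+2=9 → 11/20 = 0.5500
Macro-recall = mean = (0.4545 + 0.4167 + 0.6250 + 0.5500) / 4 = 0.512

0.512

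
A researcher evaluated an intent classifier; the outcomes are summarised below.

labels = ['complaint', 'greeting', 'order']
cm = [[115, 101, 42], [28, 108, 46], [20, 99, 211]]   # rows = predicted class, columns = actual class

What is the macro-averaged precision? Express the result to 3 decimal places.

0.560

Per-class precision (TP/(TP+FP)):
  complaint: TP=115, FP=101+42=143 → 115/258 = 0.4457
  greeting: TP=108, FP=28+46=74 → 108/182 = 0.5934
  order: TP=211, FP=20+99=119 → 211/330 = 0.6394
Macro-precision = mean = (0.4457 + 0.5934 + 0.6394) / 3 = 0.560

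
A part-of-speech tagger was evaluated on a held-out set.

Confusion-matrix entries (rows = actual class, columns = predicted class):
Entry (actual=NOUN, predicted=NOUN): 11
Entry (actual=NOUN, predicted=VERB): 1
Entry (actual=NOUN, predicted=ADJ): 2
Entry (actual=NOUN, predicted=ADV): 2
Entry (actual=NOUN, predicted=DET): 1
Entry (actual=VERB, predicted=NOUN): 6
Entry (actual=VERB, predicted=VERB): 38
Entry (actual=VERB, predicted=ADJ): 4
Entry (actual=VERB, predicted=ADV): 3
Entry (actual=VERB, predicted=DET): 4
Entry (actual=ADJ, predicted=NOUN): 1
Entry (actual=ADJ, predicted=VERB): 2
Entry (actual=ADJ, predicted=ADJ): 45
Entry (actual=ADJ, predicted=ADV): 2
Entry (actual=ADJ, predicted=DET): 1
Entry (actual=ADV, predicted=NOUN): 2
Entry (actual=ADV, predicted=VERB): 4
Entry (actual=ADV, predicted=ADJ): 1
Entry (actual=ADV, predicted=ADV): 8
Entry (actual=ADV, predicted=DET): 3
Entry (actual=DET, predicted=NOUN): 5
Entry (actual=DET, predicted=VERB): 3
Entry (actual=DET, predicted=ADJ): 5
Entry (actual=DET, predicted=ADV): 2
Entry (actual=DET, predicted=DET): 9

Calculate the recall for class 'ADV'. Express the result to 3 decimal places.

0.444

One-vs-rest for 'ADV': TP = diagonal; FP = other classes predicted 'ADV'; FN = 'ADV' predicted as other.
recall = TP/(TP+FN).
ADV: TP=8, FN=2+4+1+3=10 → 8/18 = 0.4444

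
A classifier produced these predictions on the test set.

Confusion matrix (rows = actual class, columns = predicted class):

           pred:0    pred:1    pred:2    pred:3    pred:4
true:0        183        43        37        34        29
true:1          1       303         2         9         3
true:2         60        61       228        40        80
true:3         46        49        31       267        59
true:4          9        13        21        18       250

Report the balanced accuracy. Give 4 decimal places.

Balanced accuracy = mean of per-class recall.
  0: recall = 183/326 = 0.56135
  1: recall = 303/318 = 0.95283
  2: recall = 228/469 = 0.48614
  3: recall = 267/452 = 0.59071
  4: recall = 250/311 = 0.80386
Mean = (0.56135 + 0.95283 + 0.48614 + 0.59071 + 0.80386) / 5 = 0.6790

0.6790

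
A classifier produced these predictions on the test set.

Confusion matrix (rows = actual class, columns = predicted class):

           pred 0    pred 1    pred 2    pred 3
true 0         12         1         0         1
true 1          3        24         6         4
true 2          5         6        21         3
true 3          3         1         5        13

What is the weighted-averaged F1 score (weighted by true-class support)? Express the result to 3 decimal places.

Per-class F1 score (2·TP/(2·TP+FP+FN)):
  0: TP=12, FP=3+5+3=11, FN=1+0+1=2 → 24/37 = 0.6486
  1: TP=24, FP=1+6+1=8, FN=3+6+4=13 → 48/69 = 0.6957
  2: TP=21, FP=0+6+5=11, FN=5+6+3=14 → 42/67 = 0.6269
  3: TP=13, FP=1+4+3=8, FN=3+1+5=9 → 26/43 = 0.6047
Weighted-F1 score = Σ (supportᵢ/N)·F1 scoreᵢ with N=108: (14/108)·0.6486 + (37/108)·0.6957 + (35/108)·0.6269 + (22/108)·0.6047 = 0.649

0.649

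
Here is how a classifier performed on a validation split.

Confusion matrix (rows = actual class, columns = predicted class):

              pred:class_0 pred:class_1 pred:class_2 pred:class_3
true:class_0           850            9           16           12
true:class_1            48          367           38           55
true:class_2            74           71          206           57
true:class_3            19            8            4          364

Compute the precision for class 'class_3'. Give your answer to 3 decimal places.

0.746

Treat 'class_3' as positive and all other classes as negative.
precision = TP/(TP+FP).
class_3: TP=364, FP=12+55+57=124 → 364/488 = 0.7459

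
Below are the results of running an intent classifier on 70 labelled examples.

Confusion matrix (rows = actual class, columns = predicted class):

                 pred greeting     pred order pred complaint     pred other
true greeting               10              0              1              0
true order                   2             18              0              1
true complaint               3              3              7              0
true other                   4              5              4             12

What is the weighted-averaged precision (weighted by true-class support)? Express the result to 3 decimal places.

0.728

Per-class precision (TP/(TP+FP)):
  greeting: TP=10, FP=2+3+4=9 → 10/19 = 0.5263
  order: TP=18, FP=0+3+5=8 → 18/26 = 0.6923
  complaint: TP=7, FP=1+0+4=5 → 7/12 = 0.5833
  other: TP=12, FP=0+1+0=1 → 12/13 = 0.9231
Weighted-precision = Σ (supportᵢ/N)·precisionᵢ with N=70: (11/70)·0.5263 + (21/70)·0.6923 + (13/70)·0.5833 + (25/70)·0.9231 = 0.728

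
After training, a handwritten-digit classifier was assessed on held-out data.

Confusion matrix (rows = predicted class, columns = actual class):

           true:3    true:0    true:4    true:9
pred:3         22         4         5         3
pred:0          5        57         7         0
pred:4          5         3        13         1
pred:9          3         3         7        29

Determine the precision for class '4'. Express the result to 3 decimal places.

0.591

precision = TP/(TP+FP).
4: TP=13, FP=5+3+1=9 → 13/22 = 0.5909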